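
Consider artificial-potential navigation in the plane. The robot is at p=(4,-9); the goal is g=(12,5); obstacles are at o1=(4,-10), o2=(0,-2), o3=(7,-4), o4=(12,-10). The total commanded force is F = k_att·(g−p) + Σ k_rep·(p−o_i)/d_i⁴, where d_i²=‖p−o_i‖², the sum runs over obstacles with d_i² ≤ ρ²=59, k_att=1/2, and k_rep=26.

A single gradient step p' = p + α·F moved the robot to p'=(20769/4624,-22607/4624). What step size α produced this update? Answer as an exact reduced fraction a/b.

F_att = 1/2·(g−p) = 1/2·(8,14) = (4.0000,7.0000)
o1: d²=1 ≤ ρ²=59; F_rep = 26·(0,1)/1² = (0.0000,26.0000)
o2: d²=65 > ρ²=59 → inactive
o3: d²=34 ≤ ρ²=59; F_rep = 26·(-3,-5)/34² = (-0.0675,-0.1125)
o4: d²=65 > ρ²=59 → inactive
F = F_att + ΣF_rep = (3.9325,32.8875)
Δp = p'−p = (0.4916,4.1109); α = Δx/Fx = (2273/4624) / (2273/578) = 1/8
check: Δy/Fy = (19009/4624) / (19009/578) = 1/8 ✓

α = 1/8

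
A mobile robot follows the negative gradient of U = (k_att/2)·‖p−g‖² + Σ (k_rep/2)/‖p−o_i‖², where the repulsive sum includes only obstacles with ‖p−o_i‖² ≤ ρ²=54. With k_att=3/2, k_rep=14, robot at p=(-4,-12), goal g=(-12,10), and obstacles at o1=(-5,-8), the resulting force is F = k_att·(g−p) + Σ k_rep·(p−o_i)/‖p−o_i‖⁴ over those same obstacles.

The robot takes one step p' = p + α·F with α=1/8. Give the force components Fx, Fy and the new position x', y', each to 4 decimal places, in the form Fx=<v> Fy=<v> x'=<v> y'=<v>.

Fx=-11.9516 Fy=32.8062 x'=-5.4939 y'=-7.8992

F_att = 3/2·(g−p) = 3/2·(-8,22) = (-12.0000,33.0000)
o1: d²=17 ≤ ρ²=54; F_rep = 14·(1,-4)/17² = (0.0484,-0.1938)
F = F_att + ΣF_rep = (-11.9516,32.8062)
p' = p + 1/8·F = (-5.4939,-7.8992)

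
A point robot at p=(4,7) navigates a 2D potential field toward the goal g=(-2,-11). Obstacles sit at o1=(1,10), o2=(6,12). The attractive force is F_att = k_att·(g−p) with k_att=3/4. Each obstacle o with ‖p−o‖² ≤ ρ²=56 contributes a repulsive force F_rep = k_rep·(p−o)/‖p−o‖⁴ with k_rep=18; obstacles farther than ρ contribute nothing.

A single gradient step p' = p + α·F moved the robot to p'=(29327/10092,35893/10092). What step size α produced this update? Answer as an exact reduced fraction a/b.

α = 1/4

F_att = 3/4·(g−p) = 3/4·(-6,-18) = (-4.5000,-13.5000)
o1: d²=18 ≤ ρ²=56; F_rep = 18·(3,-3)/18² = (0.1667,-0.1667)
o2: d²=29 ≤ ρ²=56; F_rep = 18·(-2,-5)/29² = (-0.0428,-0.1070)
F = F_att + ΣF_rep = (-4.3761,-13.7737)
Δp = p'−p = (-1.0940,-3.4434); α = Δx/Fx = (-11041/10092) / (-11041/2523) = 1/4
check: Δy/Fy = (-34751/10092) / (-34751/2523) = 1/4 ✓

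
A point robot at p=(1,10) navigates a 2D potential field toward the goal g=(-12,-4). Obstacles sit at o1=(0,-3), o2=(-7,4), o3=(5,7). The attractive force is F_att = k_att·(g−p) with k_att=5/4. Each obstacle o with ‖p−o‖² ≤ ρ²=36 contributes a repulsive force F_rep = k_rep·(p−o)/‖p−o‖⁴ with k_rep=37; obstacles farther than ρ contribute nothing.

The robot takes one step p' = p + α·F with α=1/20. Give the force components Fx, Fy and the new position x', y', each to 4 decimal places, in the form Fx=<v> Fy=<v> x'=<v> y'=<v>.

F_att = 5/4·(g−p) = 5/4·(-13,-14) = (-16.2500,-17.5000)
o1: d²=170 > ρ²=36 → inactive
o2: d²=100 > ρ²=36 → inactive
o3: d²=25 ≤ ρ²=36; F_rep = 37·(-4,3)/25² = (-0.2368,0.1776)
F = F_att + ΣF_rep = (-16.4868,-17.3224)
p' = p + 1/20·F = (0.1757,9.1339)

Fx=-16.4868 Fy=-17.3224 x'=0.1757 y'=9.1339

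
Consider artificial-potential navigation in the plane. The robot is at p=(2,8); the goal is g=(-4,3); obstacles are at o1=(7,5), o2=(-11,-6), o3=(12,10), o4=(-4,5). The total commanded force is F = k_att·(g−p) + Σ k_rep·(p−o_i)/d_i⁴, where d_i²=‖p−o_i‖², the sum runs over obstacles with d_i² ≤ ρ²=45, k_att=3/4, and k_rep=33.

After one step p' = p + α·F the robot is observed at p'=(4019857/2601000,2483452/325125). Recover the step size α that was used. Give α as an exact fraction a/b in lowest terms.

α = 1/10

F_att = 3/4·(g−p) = 3/4·(-6,-5) = (-4.5000,-3.7500)
o1: d²=34 ≤ ρ²=45; F_rep = 33·(-5,3)/34² = (-0.1427,0.0856)
o2: d²=365 > ρ²=45 → inactive
o3: d²=104 > ρ²=45 → inactive
o4: d²=45 ≤ ρ²=45; F_rep = 33·(6,3)/45² = (0.0978,0.0489)
F = F_att + ΣF_rep = (-4.5450,-3.6155)
Δp = p'−p = (-0.4545,-0.3615); α = Δx/Fx = (-1182143/2601000) / (-1182143/260100) = 1/10
check: Δy/Fy = (-117548/325125) / (-235096/65025) = 1/10 ✓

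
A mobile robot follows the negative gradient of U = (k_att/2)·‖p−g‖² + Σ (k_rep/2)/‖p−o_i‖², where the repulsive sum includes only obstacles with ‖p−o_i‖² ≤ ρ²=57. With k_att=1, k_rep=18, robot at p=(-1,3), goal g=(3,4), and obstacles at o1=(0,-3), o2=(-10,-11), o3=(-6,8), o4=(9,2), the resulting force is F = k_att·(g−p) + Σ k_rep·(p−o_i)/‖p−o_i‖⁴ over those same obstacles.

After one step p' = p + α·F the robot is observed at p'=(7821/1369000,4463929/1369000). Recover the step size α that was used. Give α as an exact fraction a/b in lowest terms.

F_att = 1·(g−p) = 1·(4,1) = (4.0000,1.0000)
o1: d²=37 ≤ ρ²=57; F_rep = 18·(-1,6)/37² = (-0.0131,0.0789)
o2: d²=277 > ρ²=57 → inactive
o3: d²=50 ≤ ρ²=57; F_rep = 18·(5,-5)/50² = (0.0360,-0.0360)
o4: d²=101 > ρ²=57 → inactive
F = F_att + ΣF_rep = (4.0229,1.0429)
Δp = p'−p = (1.0057,0.2607); α = Δx/Fx = (1376821/1369000) / (1376821/342250) = 1/4
check: Δy/Fy = (356929/1369000) / (356929/342250) = 1/4 ✓

α = 1/4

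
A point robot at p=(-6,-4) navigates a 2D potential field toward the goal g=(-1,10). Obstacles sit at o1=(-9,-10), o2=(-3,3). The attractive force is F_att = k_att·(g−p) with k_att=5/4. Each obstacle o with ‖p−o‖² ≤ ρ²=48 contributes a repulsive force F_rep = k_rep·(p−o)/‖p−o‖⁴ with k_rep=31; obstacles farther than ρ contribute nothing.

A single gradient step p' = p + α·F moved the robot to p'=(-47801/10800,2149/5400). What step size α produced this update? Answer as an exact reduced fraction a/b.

F_att = 5/4·(g−p) = 5/4·(5,14) = (6.2500,17.5000)
o1: d²=45 ≤ ρ²=48; F_rep = 31·(3,6)/45² = (0.0459,0.0919)
o2: d²=58 > ρ²=48 → inactive
F = F_att + ΣF_rep = (6.2959,17.5919)
Δp = p'−p = (1.5740,4.3980); α = Δx/Fx = (16999/10800) / (16999/2700) = 1/4
check: Δy/Fy = (23749/5400) / (23749/1350) = 1/4 ✓

α = 1/4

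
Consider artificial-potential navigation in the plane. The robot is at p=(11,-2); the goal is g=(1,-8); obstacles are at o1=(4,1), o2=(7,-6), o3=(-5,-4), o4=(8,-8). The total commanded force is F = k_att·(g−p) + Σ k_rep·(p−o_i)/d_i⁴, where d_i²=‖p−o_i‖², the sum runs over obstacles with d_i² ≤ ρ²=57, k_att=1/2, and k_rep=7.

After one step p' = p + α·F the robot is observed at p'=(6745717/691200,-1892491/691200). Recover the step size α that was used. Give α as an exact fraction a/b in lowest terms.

α = 1/4

F_att = 1/2·(g−p) = 1/2·(-10,-6) = (-5.0000,-3.0000)
o1: d²=58 > ρ²=57 → inactive
o2: d²=32 ≤ ρ²=57; F_rep = 7·(4,4)/32² = (0.0273,0.0273)
o3: d²=260 > ρ²=57 → inactive
o4: d²=45 ≤ ρ²=57; F_rep = 7·(3,6)/45² = (0.0104,0.0207)
F = F_att + ΣF_rep = (-4.9623,-2.9519)
Δp = p'−p = (-1.2406,-0.7380); α = Δx/Fx = (-857483/691200) / (-857483/172800) = 1/4
check: Δy/Fy = (-510091/691200) / (-510091/172800) = 1/4 ✓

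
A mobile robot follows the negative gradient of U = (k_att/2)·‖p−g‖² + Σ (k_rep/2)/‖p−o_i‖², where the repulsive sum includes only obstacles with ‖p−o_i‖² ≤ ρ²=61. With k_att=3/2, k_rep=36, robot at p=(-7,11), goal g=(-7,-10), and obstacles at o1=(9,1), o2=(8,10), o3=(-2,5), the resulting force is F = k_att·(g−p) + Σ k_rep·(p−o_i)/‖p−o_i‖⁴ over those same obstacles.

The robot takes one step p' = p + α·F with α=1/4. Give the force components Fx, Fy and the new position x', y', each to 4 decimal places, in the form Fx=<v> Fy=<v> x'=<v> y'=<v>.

Fx=-0.0484 Fy=-31.4420 x'=-7.0121 y'=3.1395

F_att = 3/2·(g−p) = 3/2·(0,-21) = (0.0000,-31.5000)
o1: d²=356 > ρ²=61 → inactive
o2: d²=226 > ρ²=61 → inactive
o3: d²=61 ≤ ρ²=61; F_rep = 36·(-5,6)/61² = (-0.0484,0.0580)
F = F_att + ΣF_rep = (-0.0484,-31.4420)
p' = p + 1/4·F = (-7.0121,3.1395)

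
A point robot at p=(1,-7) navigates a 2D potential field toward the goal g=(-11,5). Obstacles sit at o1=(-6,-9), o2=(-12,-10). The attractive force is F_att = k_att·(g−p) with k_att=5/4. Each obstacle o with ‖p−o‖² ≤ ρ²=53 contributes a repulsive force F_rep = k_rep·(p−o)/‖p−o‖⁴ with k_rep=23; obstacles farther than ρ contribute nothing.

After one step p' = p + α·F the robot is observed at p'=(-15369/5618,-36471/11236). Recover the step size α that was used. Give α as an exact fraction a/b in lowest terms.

α = 1/4

F_att = 5/4·(g−p) = 5/4·(-12,12) = (-15.0000,15.0000)
o1: d²=53 ≤ ρ²=53; F_rep = 23·(7,2)/53² = (0.0573,0.0164)
o2: d²=178 > ρ²=53 → inactive
F = F_att + ΣF_rep = (-14.9427,15.0164)
Δp = p'−p = (-3.7357,3.7541); α = Δx/Fx = (-20987/5618) / (-41974/2809) = 1/4
check: Δy/Fy = (42181/11236) / (42181/2809) = 1/4 ✓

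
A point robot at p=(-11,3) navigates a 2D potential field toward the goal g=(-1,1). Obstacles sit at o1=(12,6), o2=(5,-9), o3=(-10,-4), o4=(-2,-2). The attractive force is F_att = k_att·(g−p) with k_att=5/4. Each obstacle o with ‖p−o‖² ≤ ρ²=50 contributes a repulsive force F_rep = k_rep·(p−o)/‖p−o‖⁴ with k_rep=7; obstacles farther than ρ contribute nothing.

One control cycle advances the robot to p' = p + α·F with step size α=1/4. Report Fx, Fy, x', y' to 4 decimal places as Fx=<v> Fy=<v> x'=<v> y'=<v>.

F_att = 5/4·(g−p) = 5/4·(10,-2) = (12.5000,-2.5000)
o1: d²=538 > ρ²=50 → inactive
o2: d²=400 > ρ²=50 → inactive
o3: d²=50 ≤ ρ²=50; F_rep = 7·(-1,7)/50² = (-0.0028,0.0196)
o4: d²=106 > ρ²=50 → inactive
F = F_att + ΣF_rep = (12.4972,-2.4804)
p' = p + 1/4·F = (-7.8757,2.3799)

Fx=12.4972 Fy=-2.4804 x'=-7.8757 y'=2.3799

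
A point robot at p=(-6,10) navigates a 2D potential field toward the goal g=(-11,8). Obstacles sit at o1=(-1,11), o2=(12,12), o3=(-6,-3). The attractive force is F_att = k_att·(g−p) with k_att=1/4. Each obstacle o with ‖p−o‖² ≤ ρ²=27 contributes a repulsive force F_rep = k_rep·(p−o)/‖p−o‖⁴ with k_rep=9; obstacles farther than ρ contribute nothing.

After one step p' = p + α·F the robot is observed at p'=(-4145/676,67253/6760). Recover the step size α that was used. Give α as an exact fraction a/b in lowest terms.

F_att = 1/4·(g−p) = 1/4·(-5,-2) = (-1.2500,-0.5000)
o1: d²=26 ≤ ρ²=27; F_rep = 9·(-5,-1)/26² = (-0.0666,-0.0133)
o2: d²=328 > ρ²=27 → inactive
o3: d²=169 > ρ²=27 → inactive
F = F_att + ΣF_rep = (-1.3166,-0.5133)
Δp = p'−p = (-0.1317,-0.0513); α = Δx/Fx = (-89/676) / (-445/338) = 1/10
check: Δy/Fy = (-347/6760) / (-347/676) = 1/10 ✓

α = 1/10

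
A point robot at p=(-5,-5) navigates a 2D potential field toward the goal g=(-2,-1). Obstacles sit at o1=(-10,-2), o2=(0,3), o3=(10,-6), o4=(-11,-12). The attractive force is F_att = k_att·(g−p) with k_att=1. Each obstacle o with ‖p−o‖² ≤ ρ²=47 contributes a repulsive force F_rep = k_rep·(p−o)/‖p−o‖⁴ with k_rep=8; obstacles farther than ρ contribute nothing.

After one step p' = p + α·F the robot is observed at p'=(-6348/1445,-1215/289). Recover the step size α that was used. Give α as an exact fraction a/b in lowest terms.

F_att = 1·(g−p) = 1·(3,4) = (3.0000,4.0000)
o1: d²=34 ≤ ρ²=47; F_rep = 8·(5,-3)/34² = (0.0346,-0.0208)
o2: d²=89 > ρ²=47 → inactive
o3: d²=226 > ρ²=47 → inactive
o4: d²=85 > ρ²=47 → inactive
F = F_att + ΣF_rep = (3.0346,3.9792)
Δp = p'−p = (0.6069,0.7958); α = Δx/Fx = (877/1445) / (877/289) = 1/5
check: Δy/Fy = (230/289) / (1150/289) = 1/5 ✓

α = 1/5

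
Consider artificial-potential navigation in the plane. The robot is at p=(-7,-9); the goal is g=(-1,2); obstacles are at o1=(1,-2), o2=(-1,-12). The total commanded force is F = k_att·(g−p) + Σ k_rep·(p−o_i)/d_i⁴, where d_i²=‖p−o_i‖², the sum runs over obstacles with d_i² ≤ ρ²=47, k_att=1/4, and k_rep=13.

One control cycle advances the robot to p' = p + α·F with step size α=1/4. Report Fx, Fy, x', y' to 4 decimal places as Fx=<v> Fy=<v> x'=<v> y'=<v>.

Fx=1.4615 Fy=2.7693 x'=-6.6346 y'=-8.3077

F_att = 1/4·(g−p) = 1/4·(6,11) = (1.5000,2.7500)
o1: d²=113 > ρ²=47 → inactive
o2: d²=45 ≤ ρ²=47; F_rep = 13·(-6,3)/45² = (-0.0385,0.0193)
F = F_att + ΣF_rep = (1.4615,2.7693)
p' = p + 1/4·F = (-6.6346,-8.3077)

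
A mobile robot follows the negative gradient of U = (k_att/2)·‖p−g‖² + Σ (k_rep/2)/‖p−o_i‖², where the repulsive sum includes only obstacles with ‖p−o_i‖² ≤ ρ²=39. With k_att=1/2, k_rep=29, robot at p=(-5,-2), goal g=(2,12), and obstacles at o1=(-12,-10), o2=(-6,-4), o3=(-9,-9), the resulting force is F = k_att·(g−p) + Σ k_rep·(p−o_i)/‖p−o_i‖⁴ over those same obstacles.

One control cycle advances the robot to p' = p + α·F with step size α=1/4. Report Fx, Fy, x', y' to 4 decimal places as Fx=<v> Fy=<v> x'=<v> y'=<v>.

F_att = 1/2·(g−p) = 1/2·(7,14) = (3.5000,7.0000)
o1: d²=113 > ρ²=39 → inactive
o2: d²=5 ≤ ρ²=39; F_rep = 29·(1,2)/5² = (1.1600,2.3200)
o3: d²=65 > ρ²=39 → inactive
F = F_att + ΣF_rep = (4.6600,9.3200)
p' = p + 1/4·F = (-3.8350,0.3300)

Fx=4.6600 Fy=9.3200 x'=-3.8350 y'=0.3300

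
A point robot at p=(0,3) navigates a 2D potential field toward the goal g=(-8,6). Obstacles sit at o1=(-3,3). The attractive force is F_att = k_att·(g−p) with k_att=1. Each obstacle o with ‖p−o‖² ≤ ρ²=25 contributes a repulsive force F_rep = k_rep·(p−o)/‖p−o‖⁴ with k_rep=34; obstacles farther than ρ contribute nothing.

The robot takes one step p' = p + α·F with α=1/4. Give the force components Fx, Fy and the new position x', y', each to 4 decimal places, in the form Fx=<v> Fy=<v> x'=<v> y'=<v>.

Fx=-6.7407 Fy=3.0000 x'=-1.6852 y'=3.7500

F_att = 1·(g−p) = 1·(-8,3) = (-8.0000,3.0000)
o1: d²=9 ≤ ρ²=25; F_rep = 34·(3,0)/9² = (1.2593,0.0000)
F = F_att + ΣF_rep = (-6.7407,3.0000)
p' = p + 1/4·F = (-1.6852,3.7500)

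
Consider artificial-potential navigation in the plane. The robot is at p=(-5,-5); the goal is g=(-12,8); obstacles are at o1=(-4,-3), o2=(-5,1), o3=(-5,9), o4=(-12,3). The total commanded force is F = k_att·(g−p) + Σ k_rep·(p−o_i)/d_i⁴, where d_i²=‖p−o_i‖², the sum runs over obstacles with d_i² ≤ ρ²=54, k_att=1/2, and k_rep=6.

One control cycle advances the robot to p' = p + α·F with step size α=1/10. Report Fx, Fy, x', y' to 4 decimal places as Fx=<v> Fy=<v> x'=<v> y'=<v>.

Fx=-3.7400 Fy=5.9922 x'=-5.3740 y'=-4.4008

F_att = 1/2·(g−p) = 1/2·(-7,13) = (-3.5000,6.5000)
o1: d²=5 ≤ ρ²=54; F_rep = 6·(-1,-2)/5² = (-0.2400,-0.4800)
o2: d²=36 ≤ ρ²=54; F_rep = 6·(0,-6)/36² = (0.0000,-0.0278)
o3: d²=196 > ρ²=54 → inactive
o4: d²=113 > ρ²=54 → inactive
F = F_att + ΣF_rep = (-3.7400,5.9922)
p' = p + 1/10·F = (-5.3740,-4.4008)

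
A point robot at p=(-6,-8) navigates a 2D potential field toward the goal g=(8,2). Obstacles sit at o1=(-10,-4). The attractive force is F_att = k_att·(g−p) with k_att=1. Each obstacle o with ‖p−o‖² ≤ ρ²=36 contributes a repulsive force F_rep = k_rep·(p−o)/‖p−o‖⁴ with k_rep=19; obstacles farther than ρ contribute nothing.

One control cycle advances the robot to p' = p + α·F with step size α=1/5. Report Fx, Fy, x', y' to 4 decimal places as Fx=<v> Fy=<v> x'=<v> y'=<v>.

F_att = 1·(g−p) = 1·(14,10) = (14.0000,10.0000)
o1: d²=32 ≤ ρ²=36; F_rep = 19·(4,-4)/32² = (0.0742,-0.0742)
F = F_att + ΣF_rep = (14.0742,9.9258)
p' = p + 1/5·F = (-3.1852,-6.0148)

Fx=14.0742 Fy=9.9258 x'=-3.1852 y'=-6.0148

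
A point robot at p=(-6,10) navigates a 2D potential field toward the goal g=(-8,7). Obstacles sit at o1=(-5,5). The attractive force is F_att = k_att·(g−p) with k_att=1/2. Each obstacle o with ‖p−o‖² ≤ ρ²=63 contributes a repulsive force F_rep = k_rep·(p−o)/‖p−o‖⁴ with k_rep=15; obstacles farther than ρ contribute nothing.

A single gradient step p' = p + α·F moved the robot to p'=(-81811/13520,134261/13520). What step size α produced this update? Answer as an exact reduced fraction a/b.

F_att = 1/2·(g−p) = 1/2·(-2,-3) = (-1.0000,-1.5000)
o1: d²=26 ≤ ρ²=63; F_rep = 15·(-1,5)/26² = (-0.0222,0.1109)
F = F_att + ΣF_rep = (-1.0222,-1.3891)
Δp = p'−p = (-0.0511,-0.0695); α = Δx/Fx = (-691/13520) / (-691/676) = 1/20
check: Δy/Fy = (-939/13520) / (-939/676) = 1/20 ✓

α = 1/20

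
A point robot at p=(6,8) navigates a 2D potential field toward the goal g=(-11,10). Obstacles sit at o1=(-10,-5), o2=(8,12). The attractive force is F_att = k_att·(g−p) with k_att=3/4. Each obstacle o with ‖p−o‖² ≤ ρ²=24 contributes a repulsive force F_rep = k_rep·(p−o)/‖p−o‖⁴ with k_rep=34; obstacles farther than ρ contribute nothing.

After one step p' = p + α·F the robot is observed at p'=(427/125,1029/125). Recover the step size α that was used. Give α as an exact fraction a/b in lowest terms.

α = 1/5

F_att = 3/4·(g−p) = 3/4·(-17,2) = (-12.7500,1.5000)
o1: d²=425 > ρ²=24 → inactive
o2: d²=20 ≤ ρ²=24; F_rep = 34·(-2,-4)/20² = (-0.1700,-0.3400)
F = F_att + ΣF_rep = (-12.9200,1.1600)
Δp = p'−p = (-2.5840,0.2320); α = Δx/Fx = (-323/125) / (-323/25) = 1/5
check: Δy/Fy = (29/125) / (29/25) = 1/5 ✓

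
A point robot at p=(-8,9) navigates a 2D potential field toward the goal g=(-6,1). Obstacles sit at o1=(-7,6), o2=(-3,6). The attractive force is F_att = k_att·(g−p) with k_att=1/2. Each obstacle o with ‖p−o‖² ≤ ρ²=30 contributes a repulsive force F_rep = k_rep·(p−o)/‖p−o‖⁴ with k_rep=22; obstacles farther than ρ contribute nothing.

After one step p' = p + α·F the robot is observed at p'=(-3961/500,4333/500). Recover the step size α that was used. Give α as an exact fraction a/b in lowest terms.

α = 1/10

F_att = 1/2·(g−p) = 1/2·(2,-8) = (1.0000,-4.0000)
o1: d²=10 ≤ ρ²=30; F_rep = 22·(-1,3)/10² = (-0.2200,0.6600)
o2: d²=34 > ρ²=30 → inactive
F = F_att + ΣF_rep = (0.7800,-3.3400)
Δp = p'−p = (0.0780,-0.3340); α = Δx/Fx = (39/500) / (39/50) = 1/10
check: Δy/Fy = (-167/500) / (-167/50) = 1/10 ✓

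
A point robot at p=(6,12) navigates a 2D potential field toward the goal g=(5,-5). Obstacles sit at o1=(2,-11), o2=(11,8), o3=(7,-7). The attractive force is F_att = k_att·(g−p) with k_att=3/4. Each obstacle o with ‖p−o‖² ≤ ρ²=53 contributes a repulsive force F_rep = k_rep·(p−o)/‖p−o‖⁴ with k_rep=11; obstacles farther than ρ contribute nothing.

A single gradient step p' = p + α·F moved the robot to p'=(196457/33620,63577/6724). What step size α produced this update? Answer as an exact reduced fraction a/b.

F_att = 3/4·(g−p) = 3/4·(-1,-17) = (-0.7500,-12.7500)
o1: d²=545 > ρ²=53 → inactive
o2: d²=41 ≤ ρ²=53; F_rep = 11·(-5,4)/41² = (-0.0327,0.0262)
o3: d²=362 > ρ²=53 → inactive
F = F_att + ΣF_rep = (-0.7827,-12.7238)
Δp = p'−p = (-0.1565,-2.5448); α = Δx/Fx = (-5263/33620) / (-5263/6724) = 1/5
check: Δy/Fy = (-17111/6724) / (-85555/6724) = 1/5 ✓

α = 1/5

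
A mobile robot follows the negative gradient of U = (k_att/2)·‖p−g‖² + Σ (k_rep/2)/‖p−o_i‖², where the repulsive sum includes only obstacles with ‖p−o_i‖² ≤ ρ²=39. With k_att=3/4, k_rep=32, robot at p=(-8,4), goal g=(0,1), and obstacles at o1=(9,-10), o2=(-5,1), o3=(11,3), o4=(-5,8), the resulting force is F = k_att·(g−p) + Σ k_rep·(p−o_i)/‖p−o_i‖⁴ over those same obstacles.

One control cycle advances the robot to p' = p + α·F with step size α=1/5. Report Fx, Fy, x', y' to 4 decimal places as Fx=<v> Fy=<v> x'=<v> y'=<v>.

F_att = 3/4·(g−p) = 3/4·(8,-3) = (6.0000,-2.2500)
o1: d²=485 > ρ²=39 → inactive
o2: d²=18 ≤ ρ²=39; F_rep = 32·(-3,3)/18² = (-0.2963,0.2963)
o3: d²=362 > ρ²=39 → inactive
o4: d²=25 ≤ ρ²=39; F_rep = 32·(-3,-4)/25² = (-0.1536,-0.2048)
F = F_att + ΣF_rep = (5.5501,-2.1585)
p' = p + 1/5·F = (-6.8900,3.5683)

Fx=5.5501 Fy=-2.1585 x'=-6.8900 y'=3.5683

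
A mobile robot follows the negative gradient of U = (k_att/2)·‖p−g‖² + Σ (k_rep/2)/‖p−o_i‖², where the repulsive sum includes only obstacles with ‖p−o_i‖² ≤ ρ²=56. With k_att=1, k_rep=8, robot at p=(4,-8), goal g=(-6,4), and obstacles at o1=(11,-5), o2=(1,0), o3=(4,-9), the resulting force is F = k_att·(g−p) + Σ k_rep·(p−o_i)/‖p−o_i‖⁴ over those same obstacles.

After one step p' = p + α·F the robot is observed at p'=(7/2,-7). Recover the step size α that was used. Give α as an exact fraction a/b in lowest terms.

α = 1/20

F_att = 1·(g−p) = 1·(-10,12) = (-10.0000,12.0000)
o1: d²=58 > ρ²=56 → inactive
o2: d²=73 > ρ²=56 → inactive
o3: d²=1 ≤ ρ²=56; F_rep = 8·(0,1)/1² = (0.0000,8.0000)
F = F_att + ΣF_rep = (-10.0000,20.0000)
Δp = p'−p = (-0.5000,1.0000); α = Δx/Fx = (-1/2) / (-10) = 1/20
check: Δy/Fy = (1) / (20) = 1/20 ✓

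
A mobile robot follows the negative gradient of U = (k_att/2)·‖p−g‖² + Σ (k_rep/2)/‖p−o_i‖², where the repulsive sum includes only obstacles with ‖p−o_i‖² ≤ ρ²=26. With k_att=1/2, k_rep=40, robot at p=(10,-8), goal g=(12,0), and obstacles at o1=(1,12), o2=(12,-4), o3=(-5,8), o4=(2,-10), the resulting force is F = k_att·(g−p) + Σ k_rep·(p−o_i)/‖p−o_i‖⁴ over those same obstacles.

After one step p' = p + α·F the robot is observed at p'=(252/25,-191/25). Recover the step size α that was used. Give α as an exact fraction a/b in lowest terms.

F_att = 1/2·(g−p) = 1/2·(2,8) = (1.0000,4.0000)
o1: d²=481 > ρ²=26 → inactive
o2: d²=20 ≤ ρ²=26; F_rep = 40·(-2,-4)/20² = (-0.2000,-0.4000)
o3: d²=481 > ρ²=26 → inactive
o4: d²=68 > ρ²=26 → inactive
F = F_att + ΣF_rep = (0.8000,3.6000)
Δp = p'−p = (0.0800,0.3600); α = Δx/Fx = (2/25) / (4/5) = 1/10
check: Δy/Fy = (9/25) / (18/5) = 1/10 ✓

α = 1/10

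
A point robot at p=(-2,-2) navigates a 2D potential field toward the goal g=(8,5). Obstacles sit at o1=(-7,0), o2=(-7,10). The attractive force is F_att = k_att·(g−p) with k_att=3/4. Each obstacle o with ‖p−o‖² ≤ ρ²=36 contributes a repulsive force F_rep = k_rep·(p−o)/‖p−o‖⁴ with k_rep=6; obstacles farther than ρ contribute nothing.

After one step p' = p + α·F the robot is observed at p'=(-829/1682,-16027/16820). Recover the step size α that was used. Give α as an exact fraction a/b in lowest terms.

α = 1/5

F_att = 3/4·(g−p) = 3/4·(10,7) = (7.5000,5.2500)
o1: d²=29 ≤ ρ²=36; F_rep = 6·(5,-2)/29² = (0.0357,-0.0143)
o2: d²=169 > ρ²=36 → inactive
F = F_att + ΣF_rep = (7.5357,5.2357)
Δp = p'−p = (1.5071,1.0471); α = Δx/Fx = (2535/1682) / (12675/1682) = 1/5
check: Δy/Fy = (17613/16820) / (17613/3364) = 1/5 ✓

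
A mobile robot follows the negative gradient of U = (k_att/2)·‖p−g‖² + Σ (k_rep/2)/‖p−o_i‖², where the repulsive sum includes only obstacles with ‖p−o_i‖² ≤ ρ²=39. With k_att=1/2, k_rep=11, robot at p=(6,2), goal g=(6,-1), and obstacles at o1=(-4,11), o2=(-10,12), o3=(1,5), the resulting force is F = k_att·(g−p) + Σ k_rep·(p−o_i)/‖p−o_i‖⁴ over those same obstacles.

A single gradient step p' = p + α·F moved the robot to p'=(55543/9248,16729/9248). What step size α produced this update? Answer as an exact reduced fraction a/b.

α = 1/8

F_att = 1/2·(g−p) = 1/2·(0,-3) = (0.0000,-1.5000)
o1: d²=181 > ρ²=39 → inactive
o2: d²=356 > ρ²=39 → inactive
o3: d²=34 ≤ ρ²=39; F_rep = 11·(5,-3)/34² = (0.0476,-0.0285)
F = F_att + ΣF_rep = (0.0476,-1.5285)
Δp = p'−p = (0.0059,-0.1911); α = Δx/Fx = (55/9248) / (55/1156) = 1/8
check: Δy/Fy = (-1767/9248) / (-1767/1156) = 1/8 ✓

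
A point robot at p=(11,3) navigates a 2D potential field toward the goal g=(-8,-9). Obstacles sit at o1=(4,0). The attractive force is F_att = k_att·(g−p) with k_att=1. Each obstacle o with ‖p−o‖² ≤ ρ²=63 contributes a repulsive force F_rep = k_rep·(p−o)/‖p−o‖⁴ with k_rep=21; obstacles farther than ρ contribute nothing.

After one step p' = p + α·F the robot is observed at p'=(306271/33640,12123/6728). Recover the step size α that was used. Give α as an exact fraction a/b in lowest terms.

α = 1/10

F_att = 1·(g−p) = 1·(-19,-12) = (-19.0000,-12.0000)
o1: d²=58 ≤ ρ²=63; F_rep = 21·(7,3)/58² = (0.0437,0.0187)
F = F_att + ΣF_rep = (-18.9563,-11.9813)
Δp = p'−p = (-1.8956,-1.1981); α = Δx/Fx = (-63769/33640) / (-63769/3364) = 1/10
check: Δy/Fy = (-8061/6728) / (-40305/3364) = 1/10 ✓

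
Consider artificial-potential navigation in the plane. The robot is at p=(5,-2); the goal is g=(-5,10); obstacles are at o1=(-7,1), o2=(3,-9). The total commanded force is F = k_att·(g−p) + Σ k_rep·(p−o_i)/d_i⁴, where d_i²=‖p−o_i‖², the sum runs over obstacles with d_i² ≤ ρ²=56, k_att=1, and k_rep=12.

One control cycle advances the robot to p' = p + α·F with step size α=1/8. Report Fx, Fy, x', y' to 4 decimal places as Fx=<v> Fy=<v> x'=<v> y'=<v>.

F_att = 1·(g−p) = 1·(-10,12) = (-10.0000,12.0000)
o1: d²=153 > ρ²=56 → inactive
o2: d²=53 ≤ ρ²=56; F_rep = 12·(2,7)/53² = (0.0085,0.0299)
F = F_att + ΣF_rep = (-9.9915,12.0299)
p' = p + 1/8·F = (3.7511,-0.4963)

Fx=-9.9915 Fy=12.0299 x'=3.7511 y'=-0.4963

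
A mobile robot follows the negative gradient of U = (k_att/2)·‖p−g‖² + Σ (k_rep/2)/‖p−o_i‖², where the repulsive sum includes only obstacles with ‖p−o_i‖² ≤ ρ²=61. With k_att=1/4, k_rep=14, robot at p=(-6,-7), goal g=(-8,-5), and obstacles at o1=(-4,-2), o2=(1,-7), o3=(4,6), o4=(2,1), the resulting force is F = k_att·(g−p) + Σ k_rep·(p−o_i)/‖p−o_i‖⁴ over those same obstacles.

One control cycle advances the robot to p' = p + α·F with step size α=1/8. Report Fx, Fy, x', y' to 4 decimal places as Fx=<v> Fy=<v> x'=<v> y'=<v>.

Fx=-0.5741 Fy=0.4168 x'=-6.0718 y'=-6.9479

F_att = 1/4·(g−p) = 1/4·(-2,2) = (-0.5000,0.5000)
o1: d²=29 ≤ ρ²=61; F_rep = 14·(-2,-5)/29² = (-0.0333,-0.0832)
o2: d²=49 ≤ ρ²=61; F_rep = 14·(-7,0)/49² = (-0.0408,0.0000)
o3: d²=269 > ρ²=61 → inactive
o4: d²=128 > ρ²=61 → inactive
F = F_att + ΣF_rep = (-0.5741,0.4168)
p' = p + 1/8·F = (-6.0718,-6.9479)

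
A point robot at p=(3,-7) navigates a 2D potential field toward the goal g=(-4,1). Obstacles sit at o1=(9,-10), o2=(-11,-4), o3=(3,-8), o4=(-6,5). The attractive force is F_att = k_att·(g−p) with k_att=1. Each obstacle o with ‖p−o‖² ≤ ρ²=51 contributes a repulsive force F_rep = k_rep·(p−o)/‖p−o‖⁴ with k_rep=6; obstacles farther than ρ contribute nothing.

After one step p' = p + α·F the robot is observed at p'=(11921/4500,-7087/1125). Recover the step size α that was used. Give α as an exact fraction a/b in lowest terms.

α = 1/20

F_att = 1·(g−p) = 1·(-7,8) = (-7.0000,8.0000)
o1: d²=45 ≤ ρ²=51; F_rep = 6·(-6,3)/45² = (-0.0178,0.0089)
o2: d²=205 > ρ²=51 → inactive
o3: d²=1 ≤ ρ²=51; F_rep = 6·(0,1)/1² = (0.0000,6.0000)
o4: d²=225 > ρ²=51 → inactive
F = F_att + ΣF_rep = (-7.0178,14.0089)
Δp = p'−p = (-0.3509,0.7004); α = Δx/Fx = (-1579/4500) / (-1579/225) = 1/20
check: Δy/Fy = (788/1125) / (3152/225) = 1/20 ✓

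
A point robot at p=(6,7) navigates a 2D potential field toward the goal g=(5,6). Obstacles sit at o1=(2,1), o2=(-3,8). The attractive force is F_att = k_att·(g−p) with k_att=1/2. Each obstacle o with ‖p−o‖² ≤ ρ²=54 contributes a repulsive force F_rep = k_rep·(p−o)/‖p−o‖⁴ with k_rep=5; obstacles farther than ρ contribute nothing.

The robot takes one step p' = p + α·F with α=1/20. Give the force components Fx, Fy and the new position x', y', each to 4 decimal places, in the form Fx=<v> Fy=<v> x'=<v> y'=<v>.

F_att = 1/2·(g−p) = 1/2·(-1,-1) = (-0.5000,-0.5000)
o1: d²=52 ≤ ρ²=54; F_rep = 5·(4,6)/52² = (0.0074,0.0111)
o2: d²=82 > ρ²=54 → inactive
F = F_att + ΣF_rep = (-0.4926,-0.4889)
p' = p + 1/20·F = (5.9754,6.9756)

Fx=-0.4926 Fy=-0.4889 x'=5.9754 y'=6.9756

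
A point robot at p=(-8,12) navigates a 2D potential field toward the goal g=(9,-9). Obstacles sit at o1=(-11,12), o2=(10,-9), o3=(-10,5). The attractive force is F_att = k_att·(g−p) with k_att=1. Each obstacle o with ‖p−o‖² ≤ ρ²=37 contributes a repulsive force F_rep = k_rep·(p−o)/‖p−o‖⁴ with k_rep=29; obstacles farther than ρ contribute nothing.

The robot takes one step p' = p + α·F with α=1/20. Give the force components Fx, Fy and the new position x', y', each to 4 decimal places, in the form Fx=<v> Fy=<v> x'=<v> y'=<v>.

F_att = 1·(g−p) = 1·(17,-21) = (17.0000,-21.0000)
o1: d²=9 ≤ ρ²=37; F_rep = 29·(3,0)/9² = (1.0741,0.0000)
o2: d²=765 > ρ²=37 → inactive
o3: d²=53 > ρ²=37 → inactive
F = F_att + ΣF_rep = (18.0741,-21.0000)
p' = p + 1/20·F = (-7.0963,10.9500)

Fx=18.0741 Fy=-21.0000 x'=-7.0963 y'=10.9500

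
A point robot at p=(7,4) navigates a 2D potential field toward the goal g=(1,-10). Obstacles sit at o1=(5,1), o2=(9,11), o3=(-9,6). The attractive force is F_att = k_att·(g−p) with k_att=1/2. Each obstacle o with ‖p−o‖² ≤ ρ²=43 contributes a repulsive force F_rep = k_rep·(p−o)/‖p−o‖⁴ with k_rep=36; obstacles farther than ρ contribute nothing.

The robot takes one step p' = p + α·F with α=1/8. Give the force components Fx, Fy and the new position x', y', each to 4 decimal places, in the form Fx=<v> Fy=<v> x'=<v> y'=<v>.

Fx=-2.5740 Fy=-6.3609 x'=6.6783 y'=3.2049

F_att = 1/2·(g−p) = 1/2·(-6,-14) = (-3.0000,-7.0000)
o1: d²=13 ≤ ρ²=43; F_rep = 36·(2,3)/13² = (0.4260,0.6391)
o2: d²=53 > ρ²=43 → inactive
o3: d²=260 > ρ²=43 → inactive
F = F_att + ΣF_rep = (-2.5740,-6.3609)
p' = p + 1/8·F = (6.6783,3.2049)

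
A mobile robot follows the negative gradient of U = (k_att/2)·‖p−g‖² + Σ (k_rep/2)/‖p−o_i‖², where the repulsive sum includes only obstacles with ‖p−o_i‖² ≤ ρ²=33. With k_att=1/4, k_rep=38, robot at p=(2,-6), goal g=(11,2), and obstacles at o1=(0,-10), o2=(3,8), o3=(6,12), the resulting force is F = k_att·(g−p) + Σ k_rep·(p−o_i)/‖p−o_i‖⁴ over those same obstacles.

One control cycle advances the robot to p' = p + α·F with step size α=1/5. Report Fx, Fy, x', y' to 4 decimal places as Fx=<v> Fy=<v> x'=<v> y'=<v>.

Fx=2.4400 Fy=2.3800 x'=2.4880 y'=-5.5240

F_att = 1/4·(g−p) = 1/4·(9,8) = (2.2500,2.0000)
o1: d²=20 ≤ ρ²=33; F_rep = 38·(2,4)/20² = (0.1900,0.3800)
o2: d²=197 > ρ²=33 → inactive
o3: d²=340 > ρ²=33 → inactive
F = F_att + ΣF_rep = (2.4400,2.3800)
p' = p + 1/5·F = (2.4880,-5.5240)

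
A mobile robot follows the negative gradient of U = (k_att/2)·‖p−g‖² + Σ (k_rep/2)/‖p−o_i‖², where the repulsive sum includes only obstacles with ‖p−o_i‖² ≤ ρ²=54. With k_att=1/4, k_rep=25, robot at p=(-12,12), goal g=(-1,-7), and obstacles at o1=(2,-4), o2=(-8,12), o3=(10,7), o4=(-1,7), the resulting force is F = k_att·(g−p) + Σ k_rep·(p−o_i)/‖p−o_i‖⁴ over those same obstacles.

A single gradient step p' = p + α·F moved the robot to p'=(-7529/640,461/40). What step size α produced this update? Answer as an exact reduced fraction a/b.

F_att = 1/4·(g−p) = 1/4·(11,-19) = (2.7500,-4.7500)
o1: d²=452 > ρ²=54 → inactive
o2: d²=16 ≤ ρ²=54; F_rep = 25·(-4,0)/16² = (-0.3906,0.0000)
o3: d²=509 > ρ²=54 → inactive
o4: d²=146 > ρ²=54 → inactive
F = F_att + ΣF_rep = (2.3594,-4.7500)
Δp = p'−p = (0.2359,-0.4750); α = Δx/Fx = (151/640) / (151/64) = 1/10
check: Δy/Fy = (-19/40) / (-19/4) = 1/10 ✓

α = 1/10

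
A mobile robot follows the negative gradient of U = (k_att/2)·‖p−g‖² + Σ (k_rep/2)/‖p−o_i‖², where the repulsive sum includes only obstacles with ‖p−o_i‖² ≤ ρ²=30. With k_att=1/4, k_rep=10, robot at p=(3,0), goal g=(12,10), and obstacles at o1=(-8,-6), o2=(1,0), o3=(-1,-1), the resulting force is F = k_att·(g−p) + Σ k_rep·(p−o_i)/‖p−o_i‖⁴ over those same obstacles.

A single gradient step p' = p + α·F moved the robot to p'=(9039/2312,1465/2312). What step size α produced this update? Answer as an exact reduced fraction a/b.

F_att = 1/4·(g−p) = 1/4·(9,10) = (2.2500,2.5000)
o1: d²=157 > ρ²=30 → inactive
o2: d²=4 ≤ ρ²=30; F_rep = 10·(2,0)/4² = (1.2500,0.0000)
o3: d²=17 ≤ ρ²=30; F_rep = 10·(4,1)/17² = (0.1384,0.0346)
F = F_att + ΣF_rep = (3.6384,2.5346)
Δp = p'−p = (0.9096,0.6337); α = Δx/Fx = (2103/2312) / (2103/578) = 1/4
check: Δy/Fy = (1465/2312) / (1465/578) = 1/4 ✓

α = 1/4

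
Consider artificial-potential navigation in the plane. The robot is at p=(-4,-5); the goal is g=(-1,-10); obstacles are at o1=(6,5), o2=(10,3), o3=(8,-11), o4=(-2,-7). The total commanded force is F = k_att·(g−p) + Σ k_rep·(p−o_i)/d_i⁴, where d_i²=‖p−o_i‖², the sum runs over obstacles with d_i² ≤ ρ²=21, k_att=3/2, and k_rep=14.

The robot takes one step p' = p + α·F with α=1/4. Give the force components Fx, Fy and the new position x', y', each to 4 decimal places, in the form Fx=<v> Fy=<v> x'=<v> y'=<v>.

F_att = 3/2·(g−p) = 3/2·(3,-5) = (4.5000,-7.5000)
o1: d²=200 > ρ²=21 → inactive
o2: d²=260 > ρ²=21 → inactive
o3: d²=180 > ρ²=21 → inactive
o4: d²=8 ≤ ρ²=21; F_rep = 14·(-2,2)/8² = (-0.4375,0.4375)
F = F_att + ΣF_rep = (4.0625,-7.0625)
p' = p + 1/4·F = (-2.9844,-6.7656)

Fx=4.0625 Fy=-7.0625 x'=-2.9844 y'=-6.7656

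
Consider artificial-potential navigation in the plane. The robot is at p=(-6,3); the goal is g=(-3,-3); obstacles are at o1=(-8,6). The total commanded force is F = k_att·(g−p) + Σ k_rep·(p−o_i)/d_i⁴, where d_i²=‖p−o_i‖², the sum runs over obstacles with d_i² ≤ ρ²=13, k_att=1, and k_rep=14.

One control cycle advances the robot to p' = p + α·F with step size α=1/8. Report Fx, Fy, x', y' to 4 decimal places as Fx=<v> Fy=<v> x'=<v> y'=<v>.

Fx=3.1657 Fy=-6.2485 x'=-5.6043 y'=2.2189

F_att = 1·(g−p) = 1·(3,-6) = (3.0000,-6.0000)
o1: d²=13 ≤ ρ²=13; F_rep = 14·(2,-3)/13² = (0.1657,-0.2485)
F = F_att + ΣF_rep = (3.1657,-6.2485)
p' = p + 1/8·F = (-5.6043,2.2189)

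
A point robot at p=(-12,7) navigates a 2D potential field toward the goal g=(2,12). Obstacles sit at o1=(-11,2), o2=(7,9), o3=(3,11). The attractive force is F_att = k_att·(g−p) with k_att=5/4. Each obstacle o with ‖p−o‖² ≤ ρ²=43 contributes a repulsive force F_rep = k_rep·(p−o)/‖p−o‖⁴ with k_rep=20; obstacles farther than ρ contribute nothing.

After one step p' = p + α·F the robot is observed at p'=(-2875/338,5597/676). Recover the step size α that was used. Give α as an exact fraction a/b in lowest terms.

α = 1/5

F_att = 5/4·(g−p) = 5/4·(14,5) = (17.5000,6.2500)
o1: d²=26 ≤ ρ²=43; F_rep = 20·(-1,5)/26² = (-0.0296,0.1479)
o2: d²=365 > ρ²=43 → inactive
o3: d²=241 > ρ²=43 → inactive
F = F_att + ΣF_rep = (17.4704,6.3979)
Δp = p'−p = (3.4941,1.2796); α = Δx/Fx = (1181/338) / (5905/338) = 1/5
check: Δy/Fy = (865/676) / (4325/676) = 1/5 ✓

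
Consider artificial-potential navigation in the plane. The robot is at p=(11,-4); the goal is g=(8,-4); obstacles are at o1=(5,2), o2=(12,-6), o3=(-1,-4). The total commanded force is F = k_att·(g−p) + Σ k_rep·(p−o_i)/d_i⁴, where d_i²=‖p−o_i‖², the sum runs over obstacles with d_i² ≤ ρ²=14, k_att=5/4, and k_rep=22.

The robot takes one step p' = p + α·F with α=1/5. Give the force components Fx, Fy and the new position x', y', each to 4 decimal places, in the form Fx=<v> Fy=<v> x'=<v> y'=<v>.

Fx=-4.6300 Fy=1.7600 x'=10.0740 y'=-3.6480

F_att = 5/4·(g−p) = 5/4·(-3,0) = (-3.7500,0.0000)
o1: d²=72 > ρ²=14 → inactive
o2: d²=5 ≤ ρ²=14; F_rep = 22·(-1,2)/5² = (-0.8800,1.7600)
o3: d²=144 > ρ²=14 → inactive
F = F_att + ΣF_rep = (-4.6300,1.7600)
p' = p + 1/5·F = (10.0740,-3.6480)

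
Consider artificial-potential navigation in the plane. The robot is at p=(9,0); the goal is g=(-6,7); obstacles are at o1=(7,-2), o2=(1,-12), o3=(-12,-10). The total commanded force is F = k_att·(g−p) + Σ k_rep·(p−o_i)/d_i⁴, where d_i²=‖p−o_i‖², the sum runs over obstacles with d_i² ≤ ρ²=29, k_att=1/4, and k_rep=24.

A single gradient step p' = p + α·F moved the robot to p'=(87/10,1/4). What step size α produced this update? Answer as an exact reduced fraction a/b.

α = 1/10

F_att = 1/4·(g−p) = 1/4·(-15,7) = (-3.7500,1.7500)
o1: d²=8 ≤ ρ²=29; F_rep = 24·(2,2)/8² = (0.7500,0.7500)
o2: d²=208 > ρ²=29 → inactive
o3: d²=541 > ρ²=29 → inactive
F = F_att + ΣF_rep = (-3.0000,2.5000)
Δp = p'−p = (-0.3000,0.2500); α = Δx/Fx = (-3/10) / (-3) = 1/10
check: Δy/Fy = (1/4) / (5/2) = 1/10 ✓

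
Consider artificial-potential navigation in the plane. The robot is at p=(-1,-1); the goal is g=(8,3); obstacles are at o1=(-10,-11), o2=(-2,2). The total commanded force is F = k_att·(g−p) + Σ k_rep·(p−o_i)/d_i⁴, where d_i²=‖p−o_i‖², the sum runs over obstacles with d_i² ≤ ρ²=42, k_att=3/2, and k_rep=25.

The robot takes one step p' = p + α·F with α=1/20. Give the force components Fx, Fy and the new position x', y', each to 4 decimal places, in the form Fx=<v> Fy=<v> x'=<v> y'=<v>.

Fx=13.7500 Fy=5.2500 x'=-0.3125 y'=-0.7375

F_att = 3/2·(g−p) = 3/2·(9,4) = (13.5000,6.0000)
o1: d²=181 > ρ²=42 → inactive
o2: d²=10 ≤ ρ²=42; F_rep = 25·(1,-3)/10² = (0.2500,-0.7500)
F = F_att + ΣF_rep = (13.7500,5.2500)
p' = p + 1/20·F = (-0.3125,-0.7375)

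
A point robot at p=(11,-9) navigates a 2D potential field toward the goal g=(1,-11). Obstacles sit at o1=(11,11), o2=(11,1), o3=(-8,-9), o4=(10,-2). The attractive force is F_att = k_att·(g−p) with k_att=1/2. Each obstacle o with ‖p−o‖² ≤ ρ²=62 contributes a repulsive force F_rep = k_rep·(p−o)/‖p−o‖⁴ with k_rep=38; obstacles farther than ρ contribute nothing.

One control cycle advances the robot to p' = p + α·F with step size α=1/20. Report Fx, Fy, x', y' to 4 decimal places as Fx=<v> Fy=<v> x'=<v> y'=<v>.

Fx=-4.9848 Fy=-1.1064 x'=10.7508 y'=-9.0553

F_att = 1/2·(g−p) = 1/2·(-10,-2) = (-5.0000,-1.0000)
o1: d²=400 > ρ²=62 → inactive
o2: d²=100 > ρ²=62 → inactive
o3: d²=361 > ρ²=62 → inactive
o4: d²=50 ≤ ρ²=62; F_rep = 38·(1,-7)/50² = (0.0152,-0.1064)
F = F_att + ΣF_rep = (-4.9848,-1.1064)
p' = p + 1/20·F = (10.7508,-9.0553)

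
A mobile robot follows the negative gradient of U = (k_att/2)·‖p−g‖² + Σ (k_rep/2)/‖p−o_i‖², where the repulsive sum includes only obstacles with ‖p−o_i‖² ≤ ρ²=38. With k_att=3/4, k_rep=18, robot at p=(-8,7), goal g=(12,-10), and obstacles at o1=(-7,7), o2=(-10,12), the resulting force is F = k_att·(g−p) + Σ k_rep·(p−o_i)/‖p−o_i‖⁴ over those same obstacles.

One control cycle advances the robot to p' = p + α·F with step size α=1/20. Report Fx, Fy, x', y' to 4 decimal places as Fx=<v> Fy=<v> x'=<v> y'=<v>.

Fx=-2.9572 Fy=-12.8570 x'=-8.1479 y'=6.3571

F_att = 3/4·(g−p) = 3/4·(20,-17) = (15.0000,-12.7500)
o1: d²=1 ≤ ρ²=38; F_rep = 18·(-1,0)/1² = (-18.0000,0.0000)
o2: d²=29 ≤ ρ²=38; F_rep = 18·(2,-5)/29² = (0.0428,-0.1070)
F = F_att + ΣF_rep = (-2.9572,-12.8570)
p' = p + 1/20·F = (-8.1479,6.3571)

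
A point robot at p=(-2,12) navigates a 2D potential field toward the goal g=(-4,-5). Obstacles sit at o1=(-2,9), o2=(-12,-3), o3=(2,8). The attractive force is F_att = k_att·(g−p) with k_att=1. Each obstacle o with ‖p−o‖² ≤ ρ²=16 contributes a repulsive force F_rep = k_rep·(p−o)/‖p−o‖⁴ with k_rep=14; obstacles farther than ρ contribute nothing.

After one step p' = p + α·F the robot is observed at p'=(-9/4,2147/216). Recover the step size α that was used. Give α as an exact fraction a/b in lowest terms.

F_att = 1·(g−p) = 1·(-2,-17) = (-2.0000,-17.0000)
o1: d²=9 ≤ ρ²=16; F_rep = 14·(0,3)/9² = (0.0000,0.5185)
o2: d²=325 > ρ²=16 → inactive
o3: d²=32 > ρ²=16 → inactive
F = F_att + ΣF_rep = (-2.0000,-16.4815)
Δp = p'−p = (-0.2500,-2.0602); α = Δx/Fx = (-1/4) / (-2) = 1/8
check: Δy/Fy = (-445/216) / (-445/27) = 1/8 ✓

α = 1/8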